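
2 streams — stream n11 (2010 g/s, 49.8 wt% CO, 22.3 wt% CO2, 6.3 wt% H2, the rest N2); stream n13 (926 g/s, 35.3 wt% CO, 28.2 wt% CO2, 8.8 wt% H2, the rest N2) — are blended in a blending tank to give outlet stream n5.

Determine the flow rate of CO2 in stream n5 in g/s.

CO2 out = CO2 in = 2010×0.223 + 926×0.282 = 709.36 g/s.

709.4 g/s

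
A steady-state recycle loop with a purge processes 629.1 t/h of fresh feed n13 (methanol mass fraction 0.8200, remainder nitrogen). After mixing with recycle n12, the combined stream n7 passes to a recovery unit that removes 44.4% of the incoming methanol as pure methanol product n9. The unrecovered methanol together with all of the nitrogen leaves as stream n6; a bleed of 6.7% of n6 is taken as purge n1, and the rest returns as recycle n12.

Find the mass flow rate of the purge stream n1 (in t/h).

153.2 t/h

nitrogen enters only via n13 and leaves only via the purge: 629.1×0.180 = 0.067×(nitrogen in n6), and the recovery unit passes all nitrogen, so nitrogen in n7 = nitrogen in n6 = 1690.1 t/h.
methanol in n7: m_A = 629.1×0.820 + (1−0.067)·(1−0.444)·m_A, so m_A = 515.86/0.4813 = 1071.9 t/h.
n6 = (1−0.444)×1071.9 + 1690.1 = 2286.1 t/h.
Purge n1 = 0.067×2286.1 = 153.17 t/h.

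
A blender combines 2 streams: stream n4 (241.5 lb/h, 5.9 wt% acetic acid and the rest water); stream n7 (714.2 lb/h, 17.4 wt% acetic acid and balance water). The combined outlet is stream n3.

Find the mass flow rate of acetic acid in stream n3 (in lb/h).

138.5 lb/h

acetic acid out = acetic acid in = 241.5×0.059 + 714.2×0.174 = 138.52 lb/h.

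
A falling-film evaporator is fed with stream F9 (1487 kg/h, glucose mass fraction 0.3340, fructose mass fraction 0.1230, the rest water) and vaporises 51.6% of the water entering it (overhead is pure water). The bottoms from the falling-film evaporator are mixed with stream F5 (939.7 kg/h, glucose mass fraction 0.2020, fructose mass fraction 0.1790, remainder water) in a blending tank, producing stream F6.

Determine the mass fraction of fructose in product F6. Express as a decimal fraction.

Vapour removed = 0.516×0.543×1487 = 416.64 kg/h; concentrate = 1070.4 kg/h.
fructose reaching the mixer = 182.9 (from concentrate) + 939.7×0.179 = 351.11 kg/h.
Product flow = 1070.4 + 939.7 = 2010.1 kg/h; fructose fraction = 0.1747.

0.1747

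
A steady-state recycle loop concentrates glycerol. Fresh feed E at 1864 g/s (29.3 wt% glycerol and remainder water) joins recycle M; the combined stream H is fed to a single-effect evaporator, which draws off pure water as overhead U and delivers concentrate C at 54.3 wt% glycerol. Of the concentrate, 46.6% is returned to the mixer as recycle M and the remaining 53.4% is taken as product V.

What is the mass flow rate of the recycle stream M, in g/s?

Overall glycerol balance (none leaves overhead): glycerol in fresh feed = glycerol in product, i.e. 1864×0.293 = (1−0.466)·C·0.543.
C = 546.15/(0.543×0.534) = 1883.5 g/s.
Recycle M = 0.466×1883.5 = 877.72 g/s.

877.7 g/s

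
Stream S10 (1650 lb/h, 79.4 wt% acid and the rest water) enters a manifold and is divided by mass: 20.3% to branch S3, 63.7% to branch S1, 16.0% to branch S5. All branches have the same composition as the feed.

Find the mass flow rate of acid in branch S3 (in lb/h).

266 lb/h

Branch S3 total = 0.203×1650 = 334.95 lb/h.
acid in S3 = 0.794×334.95 = 265.95 lb/h.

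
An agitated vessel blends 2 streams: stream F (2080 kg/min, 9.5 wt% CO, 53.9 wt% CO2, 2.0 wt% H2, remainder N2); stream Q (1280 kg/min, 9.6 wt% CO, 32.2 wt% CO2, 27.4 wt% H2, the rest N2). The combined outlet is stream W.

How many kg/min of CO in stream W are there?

CO out = CO in = 2080×0.095 + 1280×0.096 = 320.48 kg/min.

320.5 kg/min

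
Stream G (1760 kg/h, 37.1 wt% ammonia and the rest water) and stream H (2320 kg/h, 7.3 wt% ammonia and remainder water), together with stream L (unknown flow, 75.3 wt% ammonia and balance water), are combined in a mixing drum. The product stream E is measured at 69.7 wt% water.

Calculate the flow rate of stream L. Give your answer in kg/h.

919.8 kg/h

Let L be the unknown flow. Total out = 4080 + L.
water balance: 3257.7 + 0.247·L = 0.697·(4080 + L)
(0.247 − 0.697)·L = 0.697×4080 − 3257.7 = -413.92
L = -413.92 / -0.450 = 919.82 kg/h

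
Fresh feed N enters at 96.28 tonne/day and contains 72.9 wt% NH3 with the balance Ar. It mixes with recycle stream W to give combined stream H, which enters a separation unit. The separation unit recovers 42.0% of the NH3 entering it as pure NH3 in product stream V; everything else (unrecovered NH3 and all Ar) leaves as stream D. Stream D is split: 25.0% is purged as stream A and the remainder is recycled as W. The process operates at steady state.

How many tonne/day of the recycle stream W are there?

132.3 tonne/day

Ar enters only via N and leaves only via the purge: 96.28×0.271 = 0.250×(Ar in D), and the separation unit passes all Ar, so Ar in H = Ar in D = 104.37 tonne/day.
NH3 in H: m_A = 96.28×0.729 + (1−0.250)·(1−0.420)·m_A, so m_A = 70.188/0.5650 = 124.23 tonne/day.
D = (1−0.420)×124.23 + 104.37 = 176.42 tonne/day.
Recycle W = (1−0.250)×176.42 = 132.31 tonne/day.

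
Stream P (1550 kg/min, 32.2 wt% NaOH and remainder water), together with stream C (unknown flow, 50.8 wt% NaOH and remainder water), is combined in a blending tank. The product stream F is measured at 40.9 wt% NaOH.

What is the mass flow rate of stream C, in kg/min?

Let C be the unknown flow. Total out = 1550 + C.
NaOH balance: 499.1 + 0.508·C = 0.409·(1550 + C)
(0.508 − 0.409)·C = 0.409×1550 − 499.1 = 134.85
C = 134.85 / 0.099 = 1362.1 kg/min

1362 kg/min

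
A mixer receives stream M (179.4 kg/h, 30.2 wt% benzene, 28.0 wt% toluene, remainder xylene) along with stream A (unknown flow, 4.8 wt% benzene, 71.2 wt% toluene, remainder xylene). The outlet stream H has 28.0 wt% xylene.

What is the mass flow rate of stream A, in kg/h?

618.9 kg/h

Let A be the unknown flow. Total out = 179.4 + A.
xylene balance: 74.989 + 0.240·A = 0.280·(179.4 + A)
(0.240 − 0.280)·A = 0.280×179.4 − 74.989 = -24.757
A = -24.757 / -0.040 = 618.93 kg/h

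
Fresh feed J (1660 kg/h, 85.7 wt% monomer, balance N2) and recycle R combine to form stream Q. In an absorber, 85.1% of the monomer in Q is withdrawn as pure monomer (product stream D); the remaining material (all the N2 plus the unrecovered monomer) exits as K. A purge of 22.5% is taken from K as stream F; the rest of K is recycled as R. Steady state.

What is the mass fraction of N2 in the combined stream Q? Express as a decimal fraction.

0.396

N2 enters only via J and leaves only via the purge: 1660×0.143 = 0.225×(N2 in K), and the absorber passes all N2, so N2 in Q = N2 in K = 1055 kg/h.
monomer in Q: m_A = 1660×0.857 + (1−0.225)·(1−0.851)·m_A, so m_A = 1422.6/0.8845 = 1608.3 kg/h.
Q = 1608.3 + 1055 = 2663.4 kg/h.
N2 fraction in Q = 1055/2663.4 = 0.396.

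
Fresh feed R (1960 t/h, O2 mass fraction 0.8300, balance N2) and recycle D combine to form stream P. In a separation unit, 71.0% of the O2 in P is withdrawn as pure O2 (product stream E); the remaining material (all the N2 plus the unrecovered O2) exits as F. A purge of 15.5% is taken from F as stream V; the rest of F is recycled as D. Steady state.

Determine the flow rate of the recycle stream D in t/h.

2345 t/h

N2 enters only via R and leaves only via the purge: 1960×0.170 = 0.155×(N2 in F), and the separation unit passes all N2, so N2 in P = N2 in F = 2149.7 t/h.
O2 in P: m_A = 1960×0.830 + (1−0.155)·(1−0.710)·m_A, so m_A = 1626.8/0.7550 = 2154.8 t/h.
F = (1−0.710)×2154.8 + 2149.7 = 2774.6 t/h.
Recycle D = (1−0.155)×2774.6 = 2344.5 t/h.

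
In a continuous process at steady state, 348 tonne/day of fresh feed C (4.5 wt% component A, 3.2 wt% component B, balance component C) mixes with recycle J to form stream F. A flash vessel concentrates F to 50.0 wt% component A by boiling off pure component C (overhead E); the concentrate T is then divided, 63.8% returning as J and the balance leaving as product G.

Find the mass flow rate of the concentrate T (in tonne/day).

86.52 tonne/day

Overall component A balance (none leaves overhead): component A in fresh feed = component A in product, i.e. 348×0.045 = (1−0.638)·T·0.500.
T = 15.66/(0.500×0.362) = 86.519 tonne/day.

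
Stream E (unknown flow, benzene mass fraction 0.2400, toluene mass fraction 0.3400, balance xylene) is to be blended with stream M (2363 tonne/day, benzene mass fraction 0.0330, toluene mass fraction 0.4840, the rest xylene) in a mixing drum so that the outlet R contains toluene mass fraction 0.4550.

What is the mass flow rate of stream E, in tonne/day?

Let E be the unknown flow. Total out = 2363 + E.
toluene balance: 1143.7 + 0.340·E = 0.455·(2363 + E)
(0.340 − 0.455)·E = 0.455×2363 − 1143.7 = -68.527
E = -68.527 / -0.115 = 595.89 tonne/day

595.9 tonne/day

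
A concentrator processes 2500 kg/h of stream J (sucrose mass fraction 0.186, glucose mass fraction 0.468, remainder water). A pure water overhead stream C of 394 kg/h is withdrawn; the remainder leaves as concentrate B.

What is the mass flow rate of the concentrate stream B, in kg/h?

Concentrate = 2500 − 394 = 2106 kg/h.

2106 kg/h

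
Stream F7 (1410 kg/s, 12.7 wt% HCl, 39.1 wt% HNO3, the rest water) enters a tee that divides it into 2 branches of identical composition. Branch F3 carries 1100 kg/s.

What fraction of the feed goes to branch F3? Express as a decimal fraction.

Fraction to F3 = 1100/1410 = 0.7801.

0.780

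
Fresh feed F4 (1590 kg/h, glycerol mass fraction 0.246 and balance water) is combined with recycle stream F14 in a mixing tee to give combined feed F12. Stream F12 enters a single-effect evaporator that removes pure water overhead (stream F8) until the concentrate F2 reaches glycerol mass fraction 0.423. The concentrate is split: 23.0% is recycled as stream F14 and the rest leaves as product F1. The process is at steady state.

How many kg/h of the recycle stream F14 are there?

Overall glycerol balance (none leaves overhead): glycerol in fresh feed = glycerol in product, i.e. 1590×0.246 = (1−0.230)·F2·0.423.
F2 = 391.14/(0.423×0.770) = 1200.9 kg/h.
Recycle F14 = 0.230×1200.9 = 276.2 kg/h.

276.2 kg/h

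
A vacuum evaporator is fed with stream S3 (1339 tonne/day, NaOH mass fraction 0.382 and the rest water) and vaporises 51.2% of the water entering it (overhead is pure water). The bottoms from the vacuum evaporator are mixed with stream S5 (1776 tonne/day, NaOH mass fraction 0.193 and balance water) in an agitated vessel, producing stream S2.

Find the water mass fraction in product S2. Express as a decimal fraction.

Vapour removed = 0.512×0.618×1339 = 423.68 tonne/day; concentrate = 915.32 tonne/day.
water reaching the mixer = 403.82 (from concentrate) + 1776×0.807 = 1837.1 tonne/day.
Product flow = 915.32 + 1776 = 2691.3 tonne/day; water fraction = 0.683.

0.683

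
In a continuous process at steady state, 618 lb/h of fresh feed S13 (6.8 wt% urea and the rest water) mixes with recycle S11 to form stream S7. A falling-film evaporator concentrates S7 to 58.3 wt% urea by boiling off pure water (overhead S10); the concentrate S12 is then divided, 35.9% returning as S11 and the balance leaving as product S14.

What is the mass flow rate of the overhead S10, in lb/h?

Overall urea balance (none leaves overhead): urea in fresh feed = urea in product, i.e. 618×0.068 = (1−0.359)·S12·0.583.
S12 = 42.024/(0.583×0.641) = 112.45 lb/h.
Recycle S11 = 0.359×112.45 = 40.371 lb/h.
Combined feed S7 = 618 + 40.371 = 658.37 lb/h.
Overhead S10 = S7 − S12 = 658.37 − 112.45 = 545.92 lb/h.

545.9 lb/h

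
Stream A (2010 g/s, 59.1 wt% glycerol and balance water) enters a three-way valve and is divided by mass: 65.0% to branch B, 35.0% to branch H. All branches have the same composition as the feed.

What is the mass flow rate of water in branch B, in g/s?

Branch B total = 0.650×2010 = 1306.5 g/s.
water in B = 0.409×1306.5 = 534.36 g/s.

534.4 g/s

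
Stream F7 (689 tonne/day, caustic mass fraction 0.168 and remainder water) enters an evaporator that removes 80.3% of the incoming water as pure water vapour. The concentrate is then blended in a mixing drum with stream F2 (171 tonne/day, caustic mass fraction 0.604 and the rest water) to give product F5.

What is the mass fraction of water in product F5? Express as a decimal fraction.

Vapour removed = 0.803×0.832×689 = 460.32 tonne/day; concentrate = 228.68 tonne/day.
water reaching the mixer = 112.93 (from concentrate) + 171×0.396 = 180.65 tonne/day.
Product flow = 228.68 + 171 = 399.68 tonne/day; water fraction = 0.452.

0.452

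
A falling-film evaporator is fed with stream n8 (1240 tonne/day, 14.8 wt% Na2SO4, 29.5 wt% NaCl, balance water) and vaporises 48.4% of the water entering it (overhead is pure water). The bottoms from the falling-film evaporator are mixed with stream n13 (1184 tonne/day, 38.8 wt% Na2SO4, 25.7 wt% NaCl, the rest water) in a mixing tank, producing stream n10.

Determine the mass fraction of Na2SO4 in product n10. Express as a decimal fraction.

Vapour removed = 0.484×0.557×1240 = 334.29 tonne/day; concentrate = 905.71 tonne/day.
Na2SO4 reaching the mixer = 183.52 (from concentrate) + 1184×0.388 = 642.91 tonne/day.
Product flow = 905.71 + 1184 = 2089.7 tonne/day; Na2SO4 fraction = 0.308.

0.308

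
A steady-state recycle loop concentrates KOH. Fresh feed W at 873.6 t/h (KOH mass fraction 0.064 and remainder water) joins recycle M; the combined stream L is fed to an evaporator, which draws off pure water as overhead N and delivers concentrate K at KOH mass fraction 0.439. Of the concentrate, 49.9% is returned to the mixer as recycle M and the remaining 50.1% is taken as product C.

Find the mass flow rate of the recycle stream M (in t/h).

Overall KOH balance (none leaves overhead): KOH in fresh feed = KOH in product, i.e. 873.6×0.064 = (1−0.499)·K·0.439.
K = 55.91/(0.439×0.501) = 254.21 t/h.
Recycle M = 0.499×254.21 = 126.85 t/h.

126.9 t/h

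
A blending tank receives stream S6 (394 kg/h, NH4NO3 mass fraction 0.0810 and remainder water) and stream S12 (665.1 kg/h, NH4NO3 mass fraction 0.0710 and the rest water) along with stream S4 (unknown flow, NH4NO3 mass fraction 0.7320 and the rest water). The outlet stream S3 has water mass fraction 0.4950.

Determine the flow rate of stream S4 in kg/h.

Let S4 be the unknown flow. Total out = 1059.1 + S4.
water balance: 979.96 + 0.268·S4 = 0.495·(1059.1 + S4)
(0.268 − 0.495)·S4 = 0.495×1059.1 − 979.96 = -455.71
S4 = -455.71 / -0.227 = 2007.5 kg/h

2008 kg/h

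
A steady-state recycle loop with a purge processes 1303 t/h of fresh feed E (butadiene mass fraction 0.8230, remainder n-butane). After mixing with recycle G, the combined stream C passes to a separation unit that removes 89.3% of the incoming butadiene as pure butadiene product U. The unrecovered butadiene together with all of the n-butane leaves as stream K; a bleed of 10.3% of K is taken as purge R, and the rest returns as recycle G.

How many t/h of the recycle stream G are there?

2122 t/h

n-butane enters only via E and leaves only via the purge: 1303×0.177 = 0.103×(n-butane in K), and the separation unit passes all n-butane, so n-butane in C = n-butane in K = 2239.1 t/h.
butadiene in C: m_A = 1303×0.823 + (1−0.103)·(1−0.893)·m_A, so m_A = 1072.4/0.9040 = 1186.2 t/h.
K = (1−0.893)×1186.2 + 2239.1 = 2366.1 t/h.
Recycle G = (1−0.103)×2366.1 = 2122.4 t/h.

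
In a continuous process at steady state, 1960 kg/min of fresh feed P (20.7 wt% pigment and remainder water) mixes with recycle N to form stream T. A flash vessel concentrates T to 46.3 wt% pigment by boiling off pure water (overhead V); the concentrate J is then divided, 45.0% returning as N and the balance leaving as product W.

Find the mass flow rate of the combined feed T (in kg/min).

2677 kg/min

Overall pigment balance (none leaves overhead): pigment in fresh feed = pigment in product, i.e. 1960×0.207 = (1−0.450)·J·0.463.
J = 405.72/(0.463×0.550) = 1593.2 kg/min.
Recycle N = 0.450×1593.2 = 716.96 kg/min.
Combined feed T = 1960 + 716.96 = 2677 kg/min.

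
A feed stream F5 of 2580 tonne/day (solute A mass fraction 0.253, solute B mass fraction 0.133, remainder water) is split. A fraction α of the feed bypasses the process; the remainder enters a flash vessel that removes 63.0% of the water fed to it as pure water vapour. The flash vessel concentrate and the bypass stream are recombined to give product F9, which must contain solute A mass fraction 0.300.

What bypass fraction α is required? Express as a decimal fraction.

0.595

All 2580×0.253 = 652.74 tonne/day of solute A reaches F9, so F9 = 652.74/0.300 = 2175.8 tonne/day and vapour = 404.2 tonne/day.
The evaporator receives (1−α)·2580 of feed at 0.614 water and removes 0.630 of that water:
0.630×0.614×(1−α)×2580 = 404.2
(1−α) = 404.2/998 = 0.4050;  α = 0.5950.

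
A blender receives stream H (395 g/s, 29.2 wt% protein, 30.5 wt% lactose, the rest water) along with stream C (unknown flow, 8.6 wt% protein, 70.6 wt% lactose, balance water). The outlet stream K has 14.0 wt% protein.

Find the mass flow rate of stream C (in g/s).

Let C be the unknown flow. Total out = 395 + C.
protein balance: 115.34 + 0.086·C = 0.140·(395 + C)
(0.086 − 0.140)·C = 0.140×395 − 115.34 = -60.04
C = -60.04 / -0.054 = 1111.9 g/s

1112 g/s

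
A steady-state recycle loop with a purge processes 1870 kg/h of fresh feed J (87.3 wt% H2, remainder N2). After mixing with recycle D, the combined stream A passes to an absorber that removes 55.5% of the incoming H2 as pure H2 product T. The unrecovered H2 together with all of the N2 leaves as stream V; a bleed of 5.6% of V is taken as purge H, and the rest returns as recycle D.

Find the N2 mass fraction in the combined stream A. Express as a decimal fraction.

N2 enters only via J and leaves only via the purge: 1870×0.127 = 0.056×(N2 in V), and the absorber passes all N2, so N2 in A = N2 in V = 4240.9 kg/h.
H2 in A: m_A = 1870×0.873 + (1−0.056)·(1−0.555)·m_A, so m_A = 1632.5/0.5799 = 2815.1 kg/h.
A = 2815.1 + 4240.9 = 7056 kg/h.
N2 fraction in A = 4240.9/7056 = 0.601.

0.601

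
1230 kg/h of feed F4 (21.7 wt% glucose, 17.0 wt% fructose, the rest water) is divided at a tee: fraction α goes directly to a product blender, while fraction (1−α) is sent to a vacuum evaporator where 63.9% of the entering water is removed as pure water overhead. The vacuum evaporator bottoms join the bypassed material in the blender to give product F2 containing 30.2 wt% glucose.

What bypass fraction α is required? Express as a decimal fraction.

All 1230×0.217 = 266.91 kg/h of glucose reaches F2, so F2 = 266.91/0.302 = 883.81 kg/h and vapour = 346.19 kg/h.
The evaporator receives (1−α)·1230 of feed at 0.613 water and removes 0.639 of that water:
0.639×0.613×(1−α)×1230 = 346.19
(1−α) = 346.19/481.8 = 0.7185;  α = 0.2815.

0.281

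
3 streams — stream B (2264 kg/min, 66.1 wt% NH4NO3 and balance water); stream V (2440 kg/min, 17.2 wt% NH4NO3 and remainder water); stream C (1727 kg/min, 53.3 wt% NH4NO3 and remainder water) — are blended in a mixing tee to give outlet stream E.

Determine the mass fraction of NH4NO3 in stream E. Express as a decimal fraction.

0.441

Total flow out = 2264 + 2440 + 1727 = 6431 kg/min.
NH4NO3 in = 2264×0.661 + 2440×0.172 + 1727×0.533 = 2836.7 kg/min.
NH4NO3 mass fraction in E = 2836.7/6431 = 0.441.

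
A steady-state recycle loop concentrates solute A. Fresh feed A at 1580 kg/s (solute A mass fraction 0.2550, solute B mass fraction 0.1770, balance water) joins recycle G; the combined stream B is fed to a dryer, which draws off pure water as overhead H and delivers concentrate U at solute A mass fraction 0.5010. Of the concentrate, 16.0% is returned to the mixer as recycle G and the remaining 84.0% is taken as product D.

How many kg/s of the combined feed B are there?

Overall solute A balance (none leaves overhead): solute A in fresh feed = solute A in product, i.e. 1580×0.255 = (1−0.160)·U·0.501.
U = 402.9/(0.501×0.840) = 957.37 kg/s.
Recycle G = 0.160×957.37 = 153.18 kg/s.
Combined feed B = 1580 + 153.18 = 1733.2 kg/s.

1733 kg/s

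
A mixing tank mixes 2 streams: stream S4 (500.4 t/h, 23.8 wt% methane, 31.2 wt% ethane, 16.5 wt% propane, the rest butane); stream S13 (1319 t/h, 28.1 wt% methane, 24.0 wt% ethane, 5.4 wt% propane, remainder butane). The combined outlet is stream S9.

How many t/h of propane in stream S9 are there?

153.8 t/h

propane out = propane in = 500.4×0.165 + 1319×0.054 = 153.79 t/h.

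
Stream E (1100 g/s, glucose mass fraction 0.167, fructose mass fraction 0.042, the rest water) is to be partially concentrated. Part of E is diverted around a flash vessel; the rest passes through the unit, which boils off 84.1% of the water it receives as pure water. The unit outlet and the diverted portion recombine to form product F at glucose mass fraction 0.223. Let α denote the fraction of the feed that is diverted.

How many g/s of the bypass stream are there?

684.8 g/s

All 1100×0.167 = 183.7 g/s of glucose reaches F, so F = 183.7/0.223 = 823.77 g/s and vapour = 276.23 g/s.
The evaporator receives (1−α)·1100 of feed at 0.791 water and removes 0.841 of that water:
0.841×0.791×(1−α)×1100 = 276.23
(1−α) = 276.23/731.75 = 0.3775;  α = 0.6225.
Bypass flow = 0.6225×1100 = 684.76 g/s.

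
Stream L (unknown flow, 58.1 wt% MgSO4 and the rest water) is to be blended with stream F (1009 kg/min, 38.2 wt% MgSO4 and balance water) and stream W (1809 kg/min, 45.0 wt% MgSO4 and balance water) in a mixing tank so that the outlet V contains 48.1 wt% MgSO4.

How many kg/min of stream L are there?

1560 kg/min

Let L be the unknown flow. Total out = 2818 + L.
MgSO4 balance: 1199.5 + 0.581·L = 0.481·(2818 + L)
(0.581 − 0.481)·L = 0.481×2818 − 1199.5 = 155.97
L = 155.97 / 0.100 = 1559.7 kg/min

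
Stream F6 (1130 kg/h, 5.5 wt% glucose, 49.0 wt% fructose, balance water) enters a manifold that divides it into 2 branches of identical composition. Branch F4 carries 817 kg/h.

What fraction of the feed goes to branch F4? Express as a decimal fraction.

0.723

Fraction to F4 = 817/1130 = 0.7230.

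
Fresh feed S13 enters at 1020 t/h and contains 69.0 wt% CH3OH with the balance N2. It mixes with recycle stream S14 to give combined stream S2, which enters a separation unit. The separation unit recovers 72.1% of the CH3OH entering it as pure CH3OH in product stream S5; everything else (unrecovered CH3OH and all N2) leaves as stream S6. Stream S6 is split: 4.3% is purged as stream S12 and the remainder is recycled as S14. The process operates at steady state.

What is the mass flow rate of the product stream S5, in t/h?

CH3OH in S2: m_A = 1020×0.690 + (1−0.043)·(1−0.721)·m_A, so m_A = 703.8/0.7330 = 960.17 t/h.
Product S5 = 0.721×960.17 = 692.28 t/h.

692.3 t/h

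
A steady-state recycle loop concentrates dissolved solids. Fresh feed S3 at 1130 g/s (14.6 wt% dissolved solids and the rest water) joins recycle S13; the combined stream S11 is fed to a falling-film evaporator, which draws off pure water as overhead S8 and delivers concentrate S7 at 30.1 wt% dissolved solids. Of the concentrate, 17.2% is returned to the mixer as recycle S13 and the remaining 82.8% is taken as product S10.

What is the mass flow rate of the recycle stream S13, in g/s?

113.9 g/s

Overall dissolved solids balance (none leaves overhead): dissolved solids in fresh feed = dissolved solids in product, i.e. 1130×0.146 = (1−0.172)·S7·0.301.
S7 = 164.98/(0.301×0.828) = 661.96 g/s.
Recycle S13 = 0.172×661.96 = 113.86 g/s.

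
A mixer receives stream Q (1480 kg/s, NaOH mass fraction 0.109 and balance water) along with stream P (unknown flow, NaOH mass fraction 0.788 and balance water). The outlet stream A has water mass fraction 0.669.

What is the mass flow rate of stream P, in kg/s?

Let P be the unknown flow. Total out = 1480 + P.
water balance: 1318.7 + 0.212·P = 0.669·(1480 + P)
(0.212 − 0.669)·P = 0.669×1480 − 1318.7 = -328.56
P = -328.56 / -0.457 = 718.95 kg/s

718.9 kg/s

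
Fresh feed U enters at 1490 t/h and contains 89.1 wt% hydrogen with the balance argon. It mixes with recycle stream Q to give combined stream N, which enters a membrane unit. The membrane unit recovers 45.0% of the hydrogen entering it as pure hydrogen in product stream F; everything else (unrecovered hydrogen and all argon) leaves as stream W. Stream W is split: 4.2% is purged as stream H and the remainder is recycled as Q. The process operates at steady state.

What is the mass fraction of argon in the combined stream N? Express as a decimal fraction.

argon enters only via U and leaves only via the purge: 1490×0.109 = 0.042×(argon in W), and the membrane unit passes all argon, so argon in N = argon in W = 3866.9 t/h.
hydrogen in N: m_A = 1490×0.891 + (1−0.042)·(1−0.450)·m_A, so m_A = 1327.6/0.4731 = 2806.2 t/h.
N = 2806.2 + 3866.9 = 6673.1 t/h.
argon fraction in N = 3866.9/6673.1 = 0.579.

0.579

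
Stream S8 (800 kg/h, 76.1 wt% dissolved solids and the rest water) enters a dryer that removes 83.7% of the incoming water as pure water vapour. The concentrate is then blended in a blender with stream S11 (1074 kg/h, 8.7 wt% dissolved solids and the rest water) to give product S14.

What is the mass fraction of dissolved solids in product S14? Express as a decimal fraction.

Vapour removed = 0.837×0.239×800 = 160.03 kg/h; concentrate = 639.97 kg/h.
dissolved solids reaching the mixer = 608.8 (from concentrate) + 1074×0.087 = 702.24 kg/h.
Product flow = 639.97 + 1074 = 1714 kg/h; dissolved solids fraction = 0.410.

0.410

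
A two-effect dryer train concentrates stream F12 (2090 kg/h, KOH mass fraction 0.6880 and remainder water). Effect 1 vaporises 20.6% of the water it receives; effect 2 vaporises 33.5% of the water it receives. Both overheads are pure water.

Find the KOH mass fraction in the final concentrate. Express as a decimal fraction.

0.8068

water in feed = 2090×0.312 = 652.08 kg/h.
After stage 1: water left = (1−0.206)×652.08 = 517.75; stream total = 1955.7 kg/h.
After stage 2: water left = (1−0.335)×517.75 = 344.3; final concentrate = 1782.2 kg/h.
KOH fraction = 1437.9/1782.2 = 0.8068.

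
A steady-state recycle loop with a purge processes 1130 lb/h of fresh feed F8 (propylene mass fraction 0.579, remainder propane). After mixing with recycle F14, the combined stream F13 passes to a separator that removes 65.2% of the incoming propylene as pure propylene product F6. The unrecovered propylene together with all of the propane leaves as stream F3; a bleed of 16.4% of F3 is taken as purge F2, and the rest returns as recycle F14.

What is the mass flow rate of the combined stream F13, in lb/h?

3824 lb/h

propane enters only via F8 and leaves only via the purge: 1130×0.421 = 0.164×(propane in F3), and the separator passes all propane, so propane in F13 = propane in F3 = 2900.8 lb/h.
propylene in F13: m_A = 1130×0.579 + (1−0.164)·(1−0.652)·m_A, so m_A = 654.27/0.7091 = 922.71 lb/h.
F13 = 922.71 + 2900.8 = 3823.5 lb/h.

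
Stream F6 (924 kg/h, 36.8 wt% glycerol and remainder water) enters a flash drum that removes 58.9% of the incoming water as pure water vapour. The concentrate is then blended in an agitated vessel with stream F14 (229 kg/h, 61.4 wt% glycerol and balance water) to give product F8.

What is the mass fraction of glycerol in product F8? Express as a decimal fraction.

0.594

Vapour removed = 0.589×0.632×924 = 343.96 kg/h; concentrate = 580.04 kg/h.
glycerol reaching the mixer = 340.03 (from concentrate) + 229×0.614 = 480.64 kg/h.
Product flow = 580.04 + 229 = 809.04 kg/h; glycerol fraction = 0.594.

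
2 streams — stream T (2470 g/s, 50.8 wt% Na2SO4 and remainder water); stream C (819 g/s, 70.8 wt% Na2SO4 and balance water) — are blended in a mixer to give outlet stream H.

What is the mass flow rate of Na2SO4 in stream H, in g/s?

1835 g/s

Na2SO4 out = Na2SO4 in = 2470×0.508 + 819×0.708 = 1834.6 g/s.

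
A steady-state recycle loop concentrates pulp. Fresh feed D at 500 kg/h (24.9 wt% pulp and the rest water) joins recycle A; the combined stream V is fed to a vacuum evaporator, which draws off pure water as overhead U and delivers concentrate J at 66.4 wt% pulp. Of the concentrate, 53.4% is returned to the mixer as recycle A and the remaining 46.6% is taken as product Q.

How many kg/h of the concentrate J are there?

402.4 kg/h

Overall pulp balance (none leaves overhead): pulp in fresh feed = pulp in product, i.e. 500×0.249 = (1−0.534)·J·0.664.
J = 124.5/(0.664×0.466) = 402.36 kg/h.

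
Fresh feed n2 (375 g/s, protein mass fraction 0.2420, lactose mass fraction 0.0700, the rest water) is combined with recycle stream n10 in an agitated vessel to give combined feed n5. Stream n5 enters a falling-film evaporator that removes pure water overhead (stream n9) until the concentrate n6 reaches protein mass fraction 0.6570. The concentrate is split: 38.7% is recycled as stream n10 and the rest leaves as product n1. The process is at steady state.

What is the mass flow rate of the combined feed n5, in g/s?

462.2 g/s

Overall protein balance (none leaves overhead): protein in fresh feed = protein in product, i.e. 375×0.242 = (1−0.387)·n6·0.657.
n6 = 90.75/(0.657×0.613) = 225.33 g/s.
Recycle n10 = 0.387×225.33 = 87.203 g/s.
Combined feed n5 = 375 + 87.203 = 462.2 g/s.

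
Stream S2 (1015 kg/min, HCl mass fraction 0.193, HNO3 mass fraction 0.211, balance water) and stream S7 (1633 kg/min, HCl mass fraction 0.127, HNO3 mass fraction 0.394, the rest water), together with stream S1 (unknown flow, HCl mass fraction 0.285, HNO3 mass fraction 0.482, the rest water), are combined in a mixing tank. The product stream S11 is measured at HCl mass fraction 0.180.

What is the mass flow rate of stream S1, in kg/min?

698.6 kg/min

Let S1 be the unknown flow. Total out = 2648 + S1.
HCl balance: 403.29 + 0.285·S1 = 0.180·(2648 + S1)
(0.285 − 0.180)·S1 = 0.180×2648 − 403.29 = 73.354
S1 = 73.354 / 0.105 = 698.61 kg/min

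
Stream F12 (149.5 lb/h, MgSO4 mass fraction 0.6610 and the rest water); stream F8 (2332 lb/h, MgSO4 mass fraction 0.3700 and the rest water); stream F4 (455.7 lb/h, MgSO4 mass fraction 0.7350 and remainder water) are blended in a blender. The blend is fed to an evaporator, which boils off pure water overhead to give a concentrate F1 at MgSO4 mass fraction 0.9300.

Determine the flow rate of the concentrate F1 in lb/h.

MgSO4 entering = 149.5×0.661 + 2332×0.370 + 455.7×0.735 = 1296.6 lb/h.
All MgSO4 reports to F1, so F1 = 1296.6/0.930 = 1394.2 lb/h.

1394 lb/h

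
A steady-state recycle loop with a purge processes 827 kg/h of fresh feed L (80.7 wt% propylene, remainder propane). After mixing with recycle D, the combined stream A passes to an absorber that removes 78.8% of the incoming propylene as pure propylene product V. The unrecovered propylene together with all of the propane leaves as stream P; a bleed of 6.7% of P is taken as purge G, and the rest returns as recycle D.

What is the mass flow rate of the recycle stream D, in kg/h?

2387 kg/h

propane enters only via L and leaves only via the purge: 827×0.193 = 0.067×(propane in P), and the absorber passes all propane, so propane in A = propane in P = 2382.3 kg/h.
propylene in A: m_A = 827×0.807 + (1−0.067)·(1−0.788)·m_A, so m_A = 667.39/0.8022 = 831.94 kg/h.
P = (1−0.788)×831.94 + 2382.3 = 2558.6 kg/h.
Recycle D = (1−0.067)×2558.6 = 2387.2 kg/h.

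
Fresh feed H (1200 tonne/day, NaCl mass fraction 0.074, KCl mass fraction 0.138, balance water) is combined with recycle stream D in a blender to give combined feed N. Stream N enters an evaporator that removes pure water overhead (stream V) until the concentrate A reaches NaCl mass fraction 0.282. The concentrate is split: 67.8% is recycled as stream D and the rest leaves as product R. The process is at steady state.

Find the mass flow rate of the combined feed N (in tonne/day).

1863 tonne/day

Overall NaCl balance (none leaves overhead): NaCl in fresh feed = NaCl in product, i.e. 1200×0.074 = (1−0.678)·A·0.282.
A = 88.8/(0.282×0.322) = 977.93 tonne/day.
Recycle D = 0.678×977.93 = 663.04 tonne/day.
Combined feed N = 1200 + 663.04 = 1863 tonne/day.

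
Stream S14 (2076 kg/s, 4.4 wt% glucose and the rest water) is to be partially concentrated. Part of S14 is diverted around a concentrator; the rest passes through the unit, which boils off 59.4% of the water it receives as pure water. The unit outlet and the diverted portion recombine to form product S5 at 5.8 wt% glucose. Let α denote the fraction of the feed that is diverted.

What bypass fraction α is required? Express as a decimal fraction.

0.575

All 2076×0.044 = 91.344 kg/s of glucose reaches S5, so S5 = 91.344/0.058 = 1574.9 kg/s and vapour = 501.1 kg/s.
The evaporator receives (1−α)·2076 of feed at 0.956 water and removes 0.594 of that water:
0.594×0.956×(1−α)×2076 = 501.1
(1−α) = 501.1/1178.9 = 0.4251;  α = 0.5749.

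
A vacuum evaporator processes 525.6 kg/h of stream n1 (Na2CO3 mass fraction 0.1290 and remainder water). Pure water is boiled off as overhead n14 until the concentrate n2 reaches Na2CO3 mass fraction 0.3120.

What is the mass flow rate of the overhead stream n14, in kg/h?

Na2CO3 is conserved: 525.6×0.129 = 67.802 kg/h all reports to the concentrate.
Concentrate = 67.802/(target fraction) = 217.32 kg/h.
Overhead = 525.6 − 217.32 = 308.28 kg/h.

308.3 kg/h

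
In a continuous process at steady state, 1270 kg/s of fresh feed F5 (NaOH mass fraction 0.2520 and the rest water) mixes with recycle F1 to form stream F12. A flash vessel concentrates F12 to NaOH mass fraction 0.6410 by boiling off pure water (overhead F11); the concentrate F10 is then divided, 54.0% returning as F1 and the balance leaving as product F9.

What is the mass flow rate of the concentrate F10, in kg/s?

1085 kg/s

Overall NaOH balance (none leaves overhead): NaOH in fresh feed = NaOH in product, i.e. 1270×0.252 = (1−0.540)·F10·0.641.
F10 = 320.04/(0.641×0.460) = 1085.4 kg/s.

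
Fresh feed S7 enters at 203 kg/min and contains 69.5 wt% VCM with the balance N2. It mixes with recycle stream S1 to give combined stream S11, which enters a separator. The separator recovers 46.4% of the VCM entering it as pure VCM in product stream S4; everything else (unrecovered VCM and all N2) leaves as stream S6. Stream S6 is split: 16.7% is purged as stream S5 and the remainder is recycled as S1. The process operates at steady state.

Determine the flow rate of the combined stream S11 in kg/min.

625.6 kg/min

N2 enters only via S7 and leaves only via the purge: 203×0.305 = 0.167×(N2 in S6), and the separator passes all N2, so N2 in S11 = N2 in S6 = 370.75 kg/min.
VCM in S11: m_A = 203×0.695 + (1−0.167)·(1−0.464)·m_A, so m_A = 141.08/0.5535 = 254.89 kg/min.
S11 = 254.89 + 370.75 = 625.64 kg/min.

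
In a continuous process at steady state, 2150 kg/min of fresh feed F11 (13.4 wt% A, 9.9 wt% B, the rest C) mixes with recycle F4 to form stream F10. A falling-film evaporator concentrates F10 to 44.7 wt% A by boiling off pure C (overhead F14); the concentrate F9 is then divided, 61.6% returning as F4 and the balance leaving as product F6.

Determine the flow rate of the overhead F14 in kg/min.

Overall A balance (none leaves overhead): A in fresh feed = A in product, i.e. 2150×0.134 = (1−0.616)·F9·0.447.
F9 = 288.1/(0.447×0.384) = 1678.4 kg/min.
Recycle F4 = 0.616×1678.4 = 1033.9 kg/min.
Combined feed F10 = 2150 + 1033.9 = 3183.9 kg/min.
Overhead F14 = F10 − F9 = 3183.9 − 1678.4 = 1505.5 kg/min.

1505 kg/min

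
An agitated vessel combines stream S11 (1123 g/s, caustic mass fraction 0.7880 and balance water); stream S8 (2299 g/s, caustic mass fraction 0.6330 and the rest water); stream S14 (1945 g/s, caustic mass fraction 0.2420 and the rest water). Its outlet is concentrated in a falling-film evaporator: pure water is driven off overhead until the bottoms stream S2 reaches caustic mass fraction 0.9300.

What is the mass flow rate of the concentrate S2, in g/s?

caustic entering = 1123×0.788 + 2299×0.633 + 1945×0.242 = 2810.9 g/s.
All caustic reports to S2, so S2 = 2810.9/0.930 = 3022.5 g/s.

3022 g/s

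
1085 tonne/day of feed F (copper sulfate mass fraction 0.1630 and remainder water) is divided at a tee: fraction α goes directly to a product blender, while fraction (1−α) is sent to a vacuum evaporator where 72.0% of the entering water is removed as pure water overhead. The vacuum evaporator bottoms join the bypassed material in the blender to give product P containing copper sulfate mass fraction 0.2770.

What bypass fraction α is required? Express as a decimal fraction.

All 1085×0.163 = 176.86 tonne/day of copper sulfate reaches P, so P = 176.86/0.277 = 638.47 tonne/day and vapour = 446.53 tonne/day.
The evaporator receives (1−α)·1085 of feed at 0.837 water and removes 0.720 of that water:
0.720×0.837×(1−α)×1085 = 446.53
(1−α) = 446.53/653.86 = 0.6829;  α = 0.3171.

0.317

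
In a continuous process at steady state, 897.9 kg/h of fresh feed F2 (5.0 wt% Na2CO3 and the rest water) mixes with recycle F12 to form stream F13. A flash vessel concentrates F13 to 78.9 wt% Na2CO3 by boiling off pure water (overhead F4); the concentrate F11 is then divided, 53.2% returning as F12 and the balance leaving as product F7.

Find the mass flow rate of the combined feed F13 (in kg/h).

962.6 kg/h

Overall Na2CO3 balance (none leaves overhead): Na2CO3 in fresh feed = Na2CO3 in product, i.e. 897.9×0.050 = (1−0.532)·F11·0.789.
F11 = 44.895/(0.789×0.468) = 121.58 kg/h.
Recycle F12 = 0.532×121.58 = 64.682 kg/h.
Combined feed F13 = 897.9 + 64.682 = 962.58 kg/h.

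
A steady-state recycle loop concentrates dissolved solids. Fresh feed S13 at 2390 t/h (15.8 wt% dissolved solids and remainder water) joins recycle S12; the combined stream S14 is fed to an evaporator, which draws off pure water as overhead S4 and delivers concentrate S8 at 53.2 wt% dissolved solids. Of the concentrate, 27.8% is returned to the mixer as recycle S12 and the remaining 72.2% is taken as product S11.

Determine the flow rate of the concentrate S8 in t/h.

Overall dissolved solids balance (none leaves overhead): dissolved solids in fresh feed = dissolved solids in product, i.e. 2390×0.158 = (1−0.278)·S8·0.532.
S8 = 377.62/(0.532×0.722) = 983.12 t/h.

983.1 t/h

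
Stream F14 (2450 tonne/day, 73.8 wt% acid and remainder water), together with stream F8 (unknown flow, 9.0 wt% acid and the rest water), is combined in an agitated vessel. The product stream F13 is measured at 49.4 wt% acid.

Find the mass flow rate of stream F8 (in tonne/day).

1480 tonne/day

Let F8 be the unknown flow. Total out = 2450 + F8.
acid balance: 1808.1 + 0.090·F8 = 0.494·(2450 + F8)
(0.090 − 0.494)·F8 = 0.494×2450 − 1808.1 = -597.8
F8 = -597.8 / -0.404 = 1479.7 tonne/day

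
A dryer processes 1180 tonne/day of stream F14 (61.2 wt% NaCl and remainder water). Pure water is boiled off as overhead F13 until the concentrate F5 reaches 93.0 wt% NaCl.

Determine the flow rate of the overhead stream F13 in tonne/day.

403.5 tonne/day

NaCl is conserved: 1180×0.612 = 722.16 tonne/day all reports to the concentrate.
Concentrate = 722.16/(target fraction) = 776.52 tonne/day.
Overhead = 1180 − 776.52 = 403.48 tonne/day.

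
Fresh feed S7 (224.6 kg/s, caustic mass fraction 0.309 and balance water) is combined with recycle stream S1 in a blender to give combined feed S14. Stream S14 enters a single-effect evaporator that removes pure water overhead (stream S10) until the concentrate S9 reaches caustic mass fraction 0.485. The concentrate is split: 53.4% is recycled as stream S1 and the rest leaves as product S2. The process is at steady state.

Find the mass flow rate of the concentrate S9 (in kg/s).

Overall caustic balance (none leaves overhead): caustic in fresh feed = caustic in product, i.e. 224.6×0.309 = (1−0.534)·S9·0.485.
S9 = 69.401/(0.485×0.466) = 307.07 kg/s.

307.1 kg/s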